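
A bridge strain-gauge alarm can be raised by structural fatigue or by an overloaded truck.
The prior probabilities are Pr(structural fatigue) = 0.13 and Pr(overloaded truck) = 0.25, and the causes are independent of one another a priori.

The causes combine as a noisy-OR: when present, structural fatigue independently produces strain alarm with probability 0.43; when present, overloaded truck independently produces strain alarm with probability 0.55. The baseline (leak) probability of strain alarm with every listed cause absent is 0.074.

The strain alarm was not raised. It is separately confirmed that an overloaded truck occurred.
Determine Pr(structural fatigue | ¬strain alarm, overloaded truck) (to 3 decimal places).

Under noisy-OR, P(strain alarm | causes) = 1 − (1−0.074)·∏(1−qᵢ) over the active causes.
Numerator (weight on configurations with structural fatigue): 0.237519·0.13 = 0.030877
Normalizer over all consistent configurations: 0.4167·0.87 + 0.237519·0.13 = 0.393406
P(structural fatigue | ¬strain alarm, overloaded truck) = 0.030877/0.393406 ≈ 0.078

Pr(structural fatigue | ¬strain alarm, overloaded truck) ≈ 0.078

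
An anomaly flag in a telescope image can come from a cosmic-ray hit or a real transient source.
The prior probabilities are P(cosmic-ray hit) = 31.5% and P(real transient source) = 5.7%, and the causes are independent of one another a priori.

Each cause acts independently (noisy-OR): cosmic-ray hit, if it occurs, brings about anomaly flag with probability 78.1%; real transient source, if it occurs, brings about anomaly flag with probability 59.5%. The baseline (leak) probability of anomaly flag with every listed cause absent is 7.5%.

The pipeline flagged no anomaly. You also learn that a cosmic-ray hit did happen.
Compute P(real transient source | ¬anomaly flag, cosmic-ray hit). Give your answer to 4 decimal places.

Under noisy-OR, P(anomaly flag | causes) = 1 − (1−0.075)·∏(1−qᵢ) over the active causes.
P(¬anomaly flag | cosmic-ray hit) = 0.202575*0.943 + 0.082043*0.057 = 0.191028 + 0.004676 = 0.195704
Restricting to configurations with real transient source present: 0.082043*0.057 = 0.004676.
Hence the posterior is 0.004676/0.195704 ≈ 0.0239.

P(real transient source | ¬anomaly flag, cosmic-ray hit) ≈ 0.0239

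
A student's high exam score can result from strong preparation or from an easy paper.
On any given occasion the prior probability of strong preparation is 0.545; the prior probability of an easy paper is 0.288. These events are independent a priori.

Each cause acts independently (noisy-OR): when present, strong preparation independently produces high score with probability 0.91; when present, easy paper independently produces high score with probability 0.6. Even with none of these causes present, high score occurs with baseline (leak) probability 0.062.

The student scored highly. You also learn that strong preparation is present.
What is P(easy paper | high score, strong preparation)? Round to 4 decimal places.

Under noisy-OR, P(high score | causes) = 1 − (1−0.062)·∏(1−qᵢ) over the active causes.
Numerator (weight on configurations with easy paper): 0.966232*0.288 = 0.278275
The normalizing constant is 0.91558*0.712 + 0.966232*0.288 = 0.930168
Posterior = 0.278275 / 0.930168 ≈ 0.2992

P(easy paper | high score, strong preparation) ≈ 0.2992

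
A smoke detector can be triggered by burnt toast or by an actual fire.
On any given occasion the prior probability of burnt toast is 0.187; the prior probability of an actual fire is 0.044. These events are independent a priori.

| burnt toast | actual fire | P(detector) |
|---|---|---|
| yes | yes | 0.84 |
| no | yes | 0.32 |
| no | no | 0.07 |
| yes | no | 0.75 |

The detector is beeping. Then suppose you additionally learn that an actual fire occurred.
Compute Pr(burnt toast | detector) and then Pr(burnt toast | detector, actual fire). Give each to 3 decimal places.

Weight on burnt toast=true, given the evidence: 0.134079 + 0.006912 = 0.140991
Normalizer over all consistent configurations: 0.07·0.813·0.956 + 0.32·0.813·0.044 + 0.75·0.187·0.956 + 0.84·0.187·0.044 = 0.206844
P(burnt toast | detector) = 0.140991/0.206844 ≈ 0.682

Now condition on the additional information:
For the numerator, keep only burnt toast=true terms: 0.84·0.187 = 0.157080
The normalizing constant is 0.32·0.813 + 0.84·0.187 = 0.417240
Posterior = 0.157080 / 0.417240 ≈ 0.376
Conditioning on actual fire lowers the posterior on burnt toast: the classic explaining-away effect in a common-effect structure.

Pr(burnt toast | detector) ≈ 0.682; Pr(burnt toast | detector, actual fire) ≈ 0.376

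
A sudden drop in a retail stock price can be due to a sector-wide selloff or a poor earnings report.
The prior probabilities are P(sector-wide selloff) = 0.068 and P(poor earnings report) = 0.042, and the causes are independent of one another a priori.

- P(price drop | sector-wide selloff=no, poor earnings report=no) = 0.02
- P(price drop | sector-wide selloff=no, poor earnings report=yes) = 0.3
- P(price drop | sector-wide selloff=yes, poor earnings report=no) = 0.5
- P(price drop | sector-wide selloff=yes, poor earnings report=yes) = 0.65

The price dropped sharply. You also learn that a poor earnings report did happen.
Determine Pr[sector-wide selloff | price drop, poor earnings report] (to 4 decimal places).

Pr[sector-wide selloff | price drop, poor earnings report] ≈ 0.1365

Weight on sector-wide selloff=true, given the evidence: 0.65×0.068 = 0.044200
The normalizing constant is 0.3×0.932 + 0.65×0.068 = 0.323800
P(sector-wide selloff | price drop, poor earnings report) = 0.044200/0.323800 ≈ 0.1365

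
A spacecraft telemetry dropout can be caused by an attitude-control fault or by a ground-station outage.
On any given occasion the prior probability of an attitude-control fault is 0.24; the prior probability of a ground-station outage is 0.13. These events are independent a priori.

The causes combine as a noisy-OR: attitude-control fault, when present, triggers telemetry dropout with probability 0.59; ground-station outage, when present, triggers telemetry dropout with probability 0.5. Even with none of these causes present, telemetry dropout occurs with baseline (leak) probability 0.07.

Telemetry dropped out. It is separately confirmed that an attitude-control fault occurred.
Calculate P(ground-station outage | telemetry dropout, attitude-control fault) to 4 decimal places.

Under noisy-OR, P(telemetry dropout | causes) = 1 − (1−0.07)·∏(1−qᵢ) over the active causes.
Weight on ground-station outage=true, given the evidence: 0.80935·0.13 = 0.105216
Normalizer over all consistent configurations: 0.6187·0.87 + 0.80935·0.13 = 0.643485
Posterior = 0.105216 / 0.643485 ≈ 0.1635

P(ground-station outage | telemetry dropout, attitude-control fault) ≈ 0.1635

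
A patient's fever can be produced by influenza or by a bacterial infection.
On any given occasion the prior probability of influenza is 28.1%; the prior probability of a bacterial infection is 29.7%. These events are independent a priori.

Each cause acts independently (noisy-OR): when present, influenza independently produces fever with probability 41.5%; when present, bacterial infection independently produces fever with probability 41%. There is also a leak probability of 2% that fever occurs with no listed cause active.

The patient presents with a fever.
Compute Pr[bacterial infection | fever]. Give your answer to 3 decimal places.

Pr[bacterial infection | fever] ≈ 0.606

Under noisy-OR, P(fever | causes) = 1 − (1−0.02)·∏(1−qᵢ) over the active causes.
P(fever) = 0.02·0.719·0.703 + 0.4218·0.719·0.297 + 0.4267·0.281·0.703 + 0.661753·0.281·0.297 = 0.010109 + 0.090072 + 0.084292 + 0.055228 = 0.239701
The bacterial infection-present share is 0.090072 + 0.055228 = 0.145300.
P(bacterial infection | fever) = 0.145300 / 0.239701 ≈ 0.606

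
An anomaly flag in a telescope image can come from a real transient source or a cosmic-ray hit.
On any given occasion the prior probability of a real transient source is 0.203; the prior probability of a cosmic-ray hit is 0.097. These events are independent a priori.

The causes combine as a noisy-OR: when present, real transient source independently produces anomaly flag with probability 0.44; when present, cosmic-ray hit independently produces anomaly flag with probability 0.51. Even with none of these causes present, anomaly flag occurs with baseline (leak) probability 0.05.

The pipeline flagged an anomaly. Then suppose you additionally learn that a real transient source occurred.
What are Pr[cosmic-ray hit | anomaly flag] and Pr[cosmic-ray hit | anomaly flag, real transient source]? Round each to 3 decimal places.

Under noisy-OR, P(anomaly flag | causes) = 1 − (1−0.05)·∏(1−qᵢ) over the active causes.
For the numerator, keep only cosmic-ray hit=true terms: 0.041322 + 0.014558 = 0.055880
The normalizing constant is 0.05·0.797·0.903 + 0.5345·0.797·0.097 + 0.468·0.203·0.903 + 0.73932·0.203·0.097 = 0.177654
P(cosmic-ray hit | anomaly flag) = 0.055880/0.177654 ≈ 0.315

Now also conditioning on real transient source=true:
Enumerate both values of cosmic-ray hit and weight by the priors:
  P(anomaly flag | real transient source) = 0.468*0.903 + 0.73932*0.097
        = 0.422604 + 0.071714 = 0.494318
Configurations with cosmic-ray hit contribute 0.071714, so
  P(cosmic-ray hit | anomaly flag, real transient source) = 0.071714 / 0.494318 ≈ 0.145
— real transient source explains away the evidence for cosmic-ray hit.

Pr[cosmic-ray hit | anomaly flag] ≈ 0.315; Pr[cosmic-ray hit | anomaly flag, real transient source] ≈ 0.145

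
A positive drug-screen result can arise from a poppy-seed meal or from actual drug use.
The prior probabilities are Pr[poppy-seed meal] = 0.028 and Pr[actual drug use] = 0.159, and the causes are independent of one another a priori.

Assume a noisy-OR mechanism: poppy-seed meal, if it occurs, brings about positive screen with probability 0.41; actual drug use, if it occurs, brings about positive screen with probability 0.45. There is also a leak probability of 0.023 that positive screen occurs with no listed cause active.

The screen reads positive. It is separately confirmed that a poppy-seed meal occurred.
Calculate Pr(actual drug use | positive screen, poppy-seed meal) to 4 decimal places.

Under noisy-OR, P(positive screen | causes) = 1 − (1−0.023)·∏(1−qᵢ) over the active causes.
Sum P(positive screen|·) weighted by the priors over both values of actual drug use:
  P(positive screen | poppy-seed meal) = 0.42357·0.841 + 0.682963·0.159
        = 0.356222 + 0.108591 = 0.464813
Keeping only the actual drug use-present terms gives 0.108591, so
  P(actual drug use | positive screen, poppy-seed meal) = 0.108591 / 0.464813 ≈ 0.2336

Pr(actual drug use | positive screen, poppy-seed meal) ≈ 0.2336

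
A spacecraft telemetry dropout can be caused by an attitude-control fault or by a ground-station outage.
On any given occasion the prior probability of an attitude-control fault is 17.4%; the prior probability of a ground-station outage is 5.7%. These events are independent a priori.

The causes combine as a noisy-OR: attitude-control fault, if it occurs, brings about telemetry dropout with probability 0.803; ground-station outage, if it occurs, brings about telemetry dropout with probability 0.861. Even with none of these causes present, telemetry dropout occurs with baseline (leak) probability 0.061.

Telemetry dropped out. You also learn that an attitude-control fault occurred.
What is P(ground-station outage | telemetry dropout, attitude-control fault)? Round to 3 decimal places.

P(ground-station outage | telemetry dropout, attitude-control fault) ≈ 0.067

Under noisy-OR, P(telemetry dropout | causes) = 1 − (1−0.061)·∏(1−qᵢ) over the active causes.
P(telemetry dropout | attitude-control fault) = 0.815017·0.943 + 0.974287·0.057 = 0.768561 + 0.055534 = 0.824095
Restricting to configurations with ground-station outage present: 0.974287·0.057 = 0.055534.
P(ground-station outage | telemetry dropout, attitude-control fault) = 0.055534 / 0.824095 ≈ 0.067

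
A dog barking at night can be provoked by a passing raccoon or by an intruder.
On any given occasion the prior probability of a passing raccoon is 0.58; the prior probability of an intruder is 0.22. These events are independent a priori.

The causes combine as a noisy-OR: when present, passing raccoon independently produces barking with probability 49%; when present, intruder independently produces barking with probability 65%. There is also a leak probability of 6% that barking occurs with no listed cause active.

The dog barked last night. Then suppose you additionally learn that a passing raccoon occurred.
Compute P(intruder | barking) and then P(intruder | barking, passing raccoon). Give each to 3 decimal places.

P(intruder | barking) ≈ 0.397; P(intruder | barking, passing raccoon) ≈ 0.311

Under noisy-OR, P(barking | causes) = 1 − (1−0.06)·∏(1−qᵢ) over the active causes.
Sum P(barking|·) weighted by the priors over the 4 (passing raccoon, intruder) configurations:
  P(barking) = 0.06*0.42*0.78 + 0.671*0.42*0.22 + 0.5206*0.58*0.78 + 0.83221*0.58*0.22
        = 0.019656 + 0.062000 + 0.235519 + 0.106190 = 0.423365
The terms with intruder present sum to 0.168190, so
  P(intruder | barking) = 0.168190 / 0.423365 ≈ 0.397

Now also conditioning on passing raccoon=true:
Numerator (weight on configurations with intruder): 0.83221·0.22 = 0.183086
The normalizing constant is 0.5206·0.78 + 0.83221·0.22 = 0.589154
P(intruder | barking, passing raccoon) = 0.183086/0.589154 ≈ 0.311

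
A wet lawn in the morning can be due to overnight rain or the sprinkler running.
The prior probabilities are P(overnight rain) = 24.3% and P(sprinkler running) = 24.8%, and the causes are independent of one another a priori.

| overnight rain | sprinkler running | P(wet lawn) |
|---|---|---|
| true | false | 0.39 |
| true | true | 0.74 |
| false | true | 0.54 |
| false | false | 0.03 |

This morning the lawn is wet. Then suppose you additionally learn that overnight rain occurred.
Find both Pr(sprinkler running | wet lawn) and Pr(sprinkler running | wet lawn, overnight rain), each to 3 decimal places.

P(wet lawn) = 0.03*0.757*0.752 + 0.54*0.757*0.248 + 0.39*0.243*0.752 + 0.74*0.243*0.248 = 0.017078 + 0.101377 + 0.071267 + 0.044595 = 0.234317
Of this, 0.145972 comes from 0.101377 + 0.044595 (the sprinkler running=true cases).
P(sprinkler running | wet lawn) = 0.145972 / 0.234317 ≈ 0.623

Now condition on the additional information:
P(wet lawn | overnight rain) = 0.39·0.752 + 0.74·0.248 = 0.293280 + 0.183520 = 0.476800
Of this, 0.183520 comes from 0.74·0.248 (the sprinkler running=true cases).
So P(sprinkler running | wet lawn, overnight rain) = 0.183520/0.476800 ≈ 0.385.

Pr(sprinkler running | wet lawn) ≈ 0.623; Pr(sprinkler running | wet lawn, overnight rain) ≈ 0.385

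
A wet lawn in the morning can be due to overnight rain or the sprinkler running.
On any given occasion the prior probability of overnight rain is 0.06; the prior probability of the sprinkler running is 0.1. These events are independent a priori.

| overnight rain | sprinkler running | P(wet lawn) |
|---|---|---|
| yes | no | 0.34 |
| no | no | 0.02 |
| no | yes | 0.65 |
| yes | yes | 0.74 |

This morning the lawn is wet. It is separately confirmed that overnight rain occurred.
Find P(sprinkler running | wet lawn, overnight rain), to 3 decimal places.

P(sprinkler running | wet lawn, overnight rain) ≈ 0.195

Sum P(wet lawn|·) weighted by the priors over both values of sprinkler running:
  P(wet lawn | overnight rain) = 0.34·0.9 + 0.74·0.1
        = 0.306000 + 0.074000 = 0.380000
The terms with sprinkler running present sum to 0.074000, so
  P(sprinkler running | wet lawn, overnight rain) = 0.074000 / 0.380000 ≈ 0.195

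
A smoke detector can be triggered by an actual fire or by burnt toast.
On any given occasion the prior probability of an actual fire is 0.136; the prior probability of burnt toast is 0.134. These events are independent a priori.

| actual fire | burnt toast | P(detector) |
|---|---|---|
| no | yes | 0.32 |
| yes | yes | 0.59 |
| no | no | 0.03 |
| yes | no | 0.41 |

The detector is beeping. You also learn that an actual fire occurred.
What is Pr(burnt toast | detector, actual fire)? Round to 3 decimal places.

Weight on burnt toast=true, given the evidence: 0.59×0.134 = 0.079060
Normalizer over all consistent configurations: 0.41×0.866 + 0.59×0.134 = 0.434120
P(burnt toast | detector, actual fire) = 0.079060/0.434120 ≈ 0.182

Pr(burnt toast | detector, actual fire) ≈ 0.182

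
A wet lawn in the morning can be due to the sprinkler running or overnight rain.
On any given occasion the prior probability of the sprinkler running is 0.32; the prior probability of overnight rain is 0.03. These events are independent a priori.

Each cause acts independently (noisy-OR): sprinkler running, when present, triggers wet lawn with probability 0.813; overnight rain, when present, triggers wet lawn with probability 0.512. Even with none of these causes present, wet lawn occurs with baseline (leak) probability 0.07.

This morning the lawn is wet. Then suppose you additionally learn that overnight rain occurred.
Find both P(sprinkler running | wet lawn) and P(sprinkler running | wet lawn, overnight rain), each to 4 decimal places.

Under noisy-OR, P(wet lawn | causes) = 1 − (1−0.07)·∏(1−qᵢ) over the active causes.
Weight on sprinkler running=true, given the evidence: 0.256418 + 0.008785 = 0.265203
Denominator P(wet lawn): 0.07·0.68·0.97 + 0.54616·0.68·0.03 + 0.82609·0.32·0.97 + 0.915132·0.32·0.03 = 0.322517
P(sprinkler running | wet lawn) = 0.265203/0.322517 ≈ 0.8223

With the extra evidence:
P(wet lawn | overnight rain) = 0.54616·0.68 + 0.915132·0.32 = 0.371389 + 0.292842 = 0.664231
The sprinkler running-present share is 0.915132·0.32 = 0.292842.
So P(sprinkler running | wet lawn, overnight rain) = 0.292842/0.664231 ≈ 0.4409.
This is intercausal reasoning (explaining away): once overnight rain accounts for the wet lawn, sprinkler running becomes less likely.

P(sprinkler running | wet lawn) ≈ 0.8223; P(sprinkler running | wet lawn, overnight rain) ≈ 0.4409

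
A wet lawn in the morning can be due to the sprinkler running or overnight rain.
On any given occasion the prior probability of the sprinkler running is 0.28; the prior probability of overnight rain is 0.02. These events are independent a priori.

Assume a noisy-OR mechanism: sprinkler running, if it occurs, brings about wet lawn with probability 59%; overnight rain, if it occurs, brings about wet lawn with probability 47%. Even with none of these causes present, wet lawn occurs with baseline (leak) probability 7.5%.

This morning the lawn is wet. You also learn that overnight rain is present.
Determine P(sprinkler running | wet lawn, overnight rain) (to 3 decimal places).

Under noisy-OR, P(wet lawn | causes) = 1 − (1−0.075)·∏(1−qᵢ) over the active causes.
P(wet lawn | overnight rain) = 0.50975*0.72 + 0.798998*0.28 = 0.367020 + 0.223719 = 0.590739
Of this, 0.223719 comes from 0.798998*0.28 (the sprinkler running=true cases).
So P(sprinkler running | wet lawn, overnight rain) = 0.223719/0.590739 ≈ 0.379.

P(sprinkler running | wet lawn, overnight rain) ≈ 0.379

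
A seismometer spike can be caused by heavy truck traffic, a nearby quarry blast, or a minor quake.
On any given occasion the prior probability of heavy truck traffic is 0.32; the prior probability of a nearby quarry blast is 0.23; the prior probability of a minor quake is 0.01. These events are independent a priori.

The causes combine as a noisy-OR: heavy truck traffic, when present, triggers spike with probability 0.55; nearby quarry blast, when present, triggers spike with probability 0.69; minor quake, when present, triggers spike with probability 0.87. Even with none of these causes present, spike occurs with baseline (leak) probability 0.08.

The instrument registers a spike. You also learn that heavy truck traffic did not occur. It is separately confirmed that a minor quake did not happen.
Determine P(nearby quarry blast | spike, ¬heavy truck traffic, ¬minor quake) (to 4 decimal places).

P(nearby quarry blast | spike, ¬heavy truck traffic, ¬minor quake) ≈ 0.7274

Under noisy-OR, P(spike | causes) = 1 − (1−0.08)·∏(1−qᵢ) over the active causes.
Enumerate both values of nearby quarry blast and weight by the priors:
  P(spike | ¬heavy truck traffic, ¬minor quake) = 0.08×0.77 + 0.7148×0.23
        = 0.061600 + 0.164404 = 0.226004
Keeping only the nearby quarry blast-present terms gives 0.164404, so
  P(nearby quarry blast | spike, ¬heavy truck traffic, ¬minor quake) = 0.164404 / 0.226004 ≈ 0.7274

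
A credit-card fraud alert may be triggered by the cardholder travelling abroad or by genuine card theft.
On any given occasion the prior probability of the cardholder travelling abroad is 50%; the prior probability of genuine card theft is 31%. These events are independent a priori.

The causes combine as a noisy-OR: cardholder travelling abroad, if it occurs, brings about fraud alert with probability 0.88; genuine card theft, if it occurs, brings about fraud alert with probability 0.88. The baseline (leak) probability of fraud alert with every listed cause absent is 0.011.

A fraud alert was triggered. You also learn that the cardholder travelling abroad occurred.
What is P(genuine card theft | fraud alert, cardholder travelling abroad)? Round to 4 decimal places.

P(genuine card theft | fraud alert, cardholder travelling abroad) ≈ 0.3344

Under noisy-OR, P(fraud alert | causes) = 1 − (1−0.011)·∏(1−qᵢ) over the active causes.
By total probability over both values of genuine card theft:
  P(fraud alert | cardholder travelling abroad) = 0.88132·0.69 + 0.985758·0.31
        = 0.608111 + 0.305585 = 0.913696
Keeping only the genuine card theft-present terms gives 0.305585, so
  P(genuine card theft | fraud alert, cardholder travelling abroad) = 0.305585 / 0.913696 ≈ 0.3344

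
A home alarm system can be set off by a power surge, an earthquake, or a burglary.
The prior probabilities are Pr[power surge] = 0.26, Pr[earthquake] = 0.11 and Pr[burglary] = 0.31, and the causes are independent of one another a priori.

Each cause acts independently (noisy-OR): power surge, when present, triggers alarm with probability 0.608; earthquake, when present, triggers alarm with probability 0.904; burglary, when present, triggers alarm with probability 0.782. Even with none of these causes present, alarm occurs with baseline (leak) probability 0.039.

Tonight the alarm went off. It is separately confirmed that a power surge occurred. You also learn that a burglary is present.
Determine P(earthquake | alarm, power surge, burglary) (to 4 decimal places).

Under noisy-OR, P(alarm | causes) = 1 − (1−0.039)·∏(1−qᵢ) over the active causes.
Numerator (weight on configurations with earthquake): 0.992116·0.11 = 0.109133
Denominator P(alarm | power surge, burglary): 0.917877·0.89 + 0.992116·0.11 = 0.926044
Posterior = 0.109133 / 0.926044 ≈ 0.1178

P(earthquake | alarm, power surge, burglary) ≈ 0.1178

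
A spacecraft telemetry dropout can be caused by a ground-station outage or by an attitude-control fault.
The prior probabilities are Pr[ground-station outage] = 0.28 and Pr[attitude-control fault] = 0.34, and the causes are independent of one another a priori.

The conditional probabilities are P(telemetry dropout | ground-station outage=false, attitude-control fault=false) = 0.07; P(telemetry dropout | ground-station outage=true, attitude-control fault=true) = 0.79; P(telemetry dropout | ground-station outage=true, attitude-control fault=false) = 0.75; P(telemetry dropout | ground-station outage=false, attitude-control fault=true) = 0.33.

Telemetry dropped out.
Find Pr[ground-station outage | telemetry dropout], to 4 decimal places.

Sum P(telemetry dropout|·) weighted by the priors over the 4 (ground-station outage, attitude-control fault) configurations:
  P(telemetry dropout) = 0.07×0.72×0.66 + 0.33×0.72×0.34 + 0.75×0.28×0.66 + 0.79×0.28×0.34
        = 0.033264 + 0.080784 + 0.138600 + 0.075208 = 0.327856
Keeping only the ground-station outage-present terms gives 0.213808, so
  P(ground-station outage | telemetry dropout) = 0.213808 / 0.327856 ≈ 0.6521

Pr[ground-station outage | telemetry dropout] ≈ 0.6521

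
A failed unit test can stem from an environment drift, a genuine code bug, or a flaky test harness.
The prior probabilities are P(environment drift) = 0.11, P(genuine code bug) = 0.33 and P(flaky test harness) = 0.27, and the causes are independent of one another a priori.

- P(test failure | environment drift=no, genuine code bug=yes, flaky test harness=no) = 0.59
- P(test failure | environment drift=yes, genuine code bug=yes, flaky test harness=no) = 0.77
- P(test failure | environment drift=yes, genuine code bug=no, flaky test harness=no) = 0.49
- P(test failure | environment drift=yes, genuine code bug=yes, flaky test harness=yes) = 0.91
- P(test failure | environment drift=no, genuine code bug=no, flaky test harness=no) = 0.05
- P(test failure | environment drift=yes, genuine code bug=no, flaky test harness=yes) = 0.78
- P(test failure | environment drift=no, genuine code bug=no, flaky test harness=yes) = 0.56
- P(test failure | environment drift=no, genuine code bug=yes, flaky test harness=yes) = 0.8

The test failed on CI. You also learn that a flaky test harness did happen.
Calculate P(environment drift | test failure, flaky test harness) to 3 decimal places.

P(environment drift | test failure, flaky test harness) ≈ 0.137

Sum P(test failure|·) weighted by the priors over the 4 (environment drift, genuine code bug) configurations:
  P(test failure | flaky test harness) = 0.56*0.89*0.67 + 0.8*0.89*0.33 + 0.78*0.11*0.67 + 0.91*0.11*0.33
        = 0.333928 + 0.234960 + 0.057486 + 0.033033 = 0.659407
Configurations with environment drift contribute 0.090519, so
  P(environment drift | test failure, flaky test harness) = 0.090519 / 0.659407 ≈ 0.137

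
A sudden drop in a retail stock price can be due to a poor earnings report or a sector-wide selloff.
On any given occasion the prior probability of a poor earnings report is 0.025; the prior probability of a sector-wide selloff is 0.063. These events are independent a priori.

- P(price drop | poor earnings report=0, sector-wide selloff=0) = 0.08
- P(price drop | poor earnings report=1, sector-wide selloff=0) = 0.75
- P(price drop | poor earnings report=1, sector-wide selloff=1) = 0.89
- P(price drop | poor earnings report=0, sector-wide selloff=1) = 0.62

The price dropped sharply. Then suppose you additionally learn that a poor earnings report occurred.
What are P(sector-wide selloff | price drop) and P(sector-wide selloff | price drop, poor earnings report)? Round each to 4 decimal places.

P(price drop) = 0.08*0.975*0.937 + 0.62*0.975*0.063 + 0.75*0.025*0.937 + 0.89*0.025*0.063 = 0.073086 + 0.038083 + 0.017569 + 0.001402 = 0.130140
Restricting to configurations with sector-wide selloff present: 0.038083 + 0.001402 = 0.039485.
So P(sector-wide selloff | price drop) = 0.039485/0.130140 ≈ 0.3034.

Now also conditioning on poor earnings report=true:
Enumerate both values of sector-wide selloff and weight by the priors:
  P(price drop | poor earnings report) = 0.75×0.937 + 0.89×0.063
        = 0.702750 + 0.056070 = 0.758820
The terms with sector-wide selloff present sum to 0.056070, so
  P(sector-wide selloff | price drop, poor earnings report) = 0.056070 / 0.758820 ≈ 0.0739

P(sector-wide selloff | price drop) ≈ 0.3034; P(sector-wide selloff | price drop, poor earnings report) ≈ 0.0739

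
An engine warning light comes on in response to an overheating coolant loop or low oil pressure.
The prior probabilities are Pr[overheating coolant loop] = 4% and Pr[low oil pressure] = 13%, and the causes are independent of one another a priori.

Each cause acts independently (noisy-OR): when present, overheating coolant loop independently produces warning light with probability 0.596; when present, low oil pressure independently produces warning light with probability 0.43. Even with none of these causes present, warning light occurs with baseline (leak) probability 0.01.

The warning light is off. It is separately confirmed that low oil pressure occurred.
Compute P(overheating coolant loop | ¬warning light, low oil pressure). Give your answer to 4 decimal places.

Under noisy-OR, P(warning light | causes) = 1 − (1−0.01)·∏(1−qᵢ) over the active causes.
P(¬warning light | low oil pressure) = 0.5643*0.96 + 0.227977*0.04 = 0.541728 + 0.009119 = 0.550847
The overheating coolant loop-present share is 0.227977*0.04 = 0.009119.
Hence the posterior is 0.009119/0.550847 ≈ 0.0166.

P(overheating coolant loop | ¬warning light, low oil pressure) ≈ 0.0166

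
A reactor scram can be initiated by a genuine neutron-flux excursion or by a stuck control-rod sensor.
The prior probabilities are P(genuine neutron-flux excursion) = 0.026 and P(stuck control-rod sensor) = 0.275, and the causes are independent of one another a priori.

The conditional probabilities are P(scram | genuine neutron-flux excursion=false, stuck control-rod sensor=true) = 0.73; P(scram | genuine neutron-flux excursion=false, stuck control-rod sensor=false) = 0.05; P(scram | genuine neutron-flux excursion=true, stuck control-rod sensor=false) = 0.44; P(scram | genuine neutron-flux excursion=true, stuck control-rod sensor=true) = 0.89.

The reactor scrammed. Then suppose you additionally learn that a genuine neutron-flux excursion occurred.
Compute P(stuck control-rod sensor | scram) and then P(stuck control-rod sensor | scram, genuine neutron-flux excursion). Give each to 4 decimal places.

P(stuck control-rod sensor | scram) ≈ 0.8224; P(stuck control-rod sensor | scram, genuine neutron-flux excursion) ≈ 0.4341

P(scram) = 0.05*0.974*0.725 + 0.73*0.974*0.275 + 0.44*0.026*0.725 + 0.89*0.026*0.275 = 0.035307 + 0.195531 + 0.008294 + 0.006364 = 0.245496
The stuck control-rod sensor-present share is 0.195531 + 0.006364 = 0.201895.
Hence the posterior is 0.201895/0.245496 ≈ 0.8224.

Now condition on the additional information:
For the numerator, keep only stuck control-rod sensor=true terms: 0.89·0.275 = 0.244750
Denominator P(scram | genuine neutron-flux excursion): 0.44·0.725 + 0.89·0.275 = 0.563750
P(stuck control-rod sensor | scram, genuine neutron-flux excursion) = 0.244750/0.563750 ≈ 0.4341
Conditioning on genuine neutron-flux excursion lowers the posterior on stuck control-rod sensor: the classic explaining-away effect in a common-effect structure.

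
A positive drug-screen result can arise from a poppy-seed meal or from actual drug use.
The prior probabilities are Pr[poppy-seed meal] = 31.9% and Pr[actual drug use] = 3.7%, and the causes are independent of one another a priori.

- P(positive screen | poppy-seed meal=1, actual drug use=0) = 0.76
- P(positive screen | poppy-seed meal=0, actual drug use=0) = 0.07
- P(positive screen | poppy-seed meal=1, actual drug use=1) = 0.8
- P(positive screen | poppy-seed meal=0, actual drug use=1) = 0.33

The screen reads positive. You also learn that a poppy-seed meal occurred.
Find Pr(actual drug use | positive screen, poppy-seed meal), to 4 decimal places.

Pr(actual drug use | positive screen, poppy-seed meal) ≈ 0.0389

P(positive screen | poppy-seed meal) = 0.76×0.963 + 0.8×0.037 = 0.731880 + 0.029600 = 0.761480
The actual drug use-present share is 0.8×0.037 = 0.029600.
So P(actual drug use | positive screen, poppy-seed meal) = 0.029600/0.761480 ≈ 0.0389.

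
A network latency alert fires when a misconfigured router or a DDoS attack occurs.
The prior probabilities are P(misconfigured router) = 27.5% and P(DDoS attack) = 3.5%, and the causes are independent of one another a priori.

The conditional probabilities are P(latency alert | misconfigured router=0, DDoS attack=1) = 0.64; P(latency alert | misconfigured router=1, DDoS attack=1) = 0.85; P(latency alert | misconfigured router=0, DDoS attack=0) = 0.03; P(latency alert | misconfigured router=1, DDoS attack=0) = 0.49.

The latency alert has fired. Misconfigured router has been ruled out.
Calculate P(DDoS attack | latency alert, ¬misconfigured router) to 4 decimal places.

P(latency alert | ¬misconfigured router) = 0.03*0.965 + 0.64*0.035 = 0.028950 + 0.022400 = 0.051350
Of this, 0.022400 comes from 0.64*0.035 (the DDoS attack=true cases).
So P(DDoS attack | latency alert, ¬misconfigured router) = 0.022400/0.051350 ≈ 0.4362.

P(DDoS attack | latency alert, ¬misconfigured router) ≈ 0.4362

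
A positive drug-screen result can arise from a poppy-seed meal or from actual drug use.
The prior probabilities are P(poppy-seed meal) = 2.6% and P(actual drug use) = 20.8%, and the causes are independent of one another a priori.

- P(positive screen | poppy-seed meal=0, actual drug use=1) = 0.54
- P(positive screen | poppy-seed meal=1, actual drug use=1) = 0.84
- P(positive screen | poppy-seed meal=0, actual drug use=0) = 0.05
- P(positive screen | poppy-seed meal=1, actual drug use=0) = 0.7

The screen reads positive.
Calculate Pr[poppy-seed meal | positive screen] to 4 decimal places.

Pr[poppy-seed meal | positive screen] ≈ 0.1136

P(positive screen) = 0.05*0.974*0.792 + 0.54*0.974*0.208 + 0.7*0.026*0.792 + 0.84*0.026*0.208 = 0.038570 + 0.109400 + 0.014414 + 0.004543 = 0.166927
Restricting to configurations with poppy-seed meal present: 0.014414 + 0.004543 = 0.018957.
So P(poppy-seed meal | positive screen) = 0.018957/0.166927 ≈ 0.1136.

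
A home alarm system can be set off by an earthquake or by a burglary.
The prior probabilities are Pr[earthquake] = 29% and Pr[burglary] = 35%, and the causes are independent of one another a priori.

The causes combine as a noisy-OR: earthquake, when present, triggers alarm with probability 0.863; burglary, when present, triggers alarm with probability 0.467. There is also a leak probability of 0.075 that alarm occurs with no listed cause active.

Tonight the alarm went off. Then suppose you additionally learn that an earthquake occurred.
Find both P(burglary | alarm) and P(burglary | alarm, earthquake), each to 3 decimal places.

P(burglary | alarm) ≈ 0.525; P(burglary | alarm, earthquake) ≈ 0.365

Under noisy-OR, P(alarm | causes) = 1 − (1−0.075)·∏(1−qᵢ) over the active causes.
Enumerate the 4 (earthquake, burglary) configurations and weight by the priors:
  P(alarm) = 0.075×0.71×0.65 + 0.506975×0.71×0.35 + 0.873275×0.29×0.65 + 0.932456×0.29×0.35
        = 0.034612 + 0.125983 + 0.164612 + 0.094644 = 0.419851
Keeping only the burglary-present terms gives 0.220627, so
  P(burglary | alarm) = 0.220627 / 0.419851 ≈ 0.525

Now also conditioning on earthquake=true:
By total probability over both values of burglary:
  P(alarm | earthquake) = 0.873275×0.65 + 0.932456×0.35
        = 0.567629 + 0.326360 = 0.893989
Keeping only the burglary-present terms gives 0.326360, so
  P(burglary | alarm, earthquake) = 0.326360 / 0.893989 ≈ 0.365
This is intercausal reasoning (explaining away): once earthquake accounts for the alarm, burglary becomes less likely.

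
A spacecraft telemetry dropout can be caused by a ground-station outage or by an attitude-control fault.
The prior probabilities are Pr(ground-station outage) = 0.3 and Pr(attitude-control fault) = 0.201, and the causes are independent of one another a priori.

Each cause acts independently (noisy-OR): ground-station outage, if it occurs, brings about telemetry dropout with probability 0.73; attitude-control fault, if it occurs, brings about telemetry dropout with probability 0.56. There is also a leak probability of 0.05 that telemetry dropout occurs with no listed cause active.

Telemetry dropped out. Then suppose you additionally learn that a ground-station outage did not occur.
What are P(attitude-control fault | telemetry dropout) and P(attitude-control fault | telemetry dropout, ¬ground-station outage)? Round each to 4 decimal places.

Under noisy-OR, P(telemetry dropout | causes) = 1 − (1−0.05)·∏(1−qᵢ) over the active causes.
Weight on attitude-control fault=true, given the evidence: 0.081887 + 0.053495 = 0.135382
The normalizing constant is 0.05·0.7·0.799 + 0.582·0.7·0.201 + 0.7435·0.3·0.799 + 0.88714·0.3·0.201 = 0.341564
P(attitude-control fault | telemetry dropout) = 0.135382/0.341564 ≈ 0.3964

Now condition on the additional information:
Weight on attitude-control fault=true, given the evidence: 0.582×0.201 = 0.116982
Denominator P(telemetry dropout | ¬ground-station outage): 0.05×0.799 + 0.582×0.201 = 0.156932
P(attitude-control fault | telemetry dropout, ¬ground-station outage) = 0.116982/0.156932 ≈ 0.7454

P(attitude-control fault | telemetry dropout) ≈ 0.3964; P(attitude-control fault | telemetry dropout, ¬ground-station outage) ≈ 0.7454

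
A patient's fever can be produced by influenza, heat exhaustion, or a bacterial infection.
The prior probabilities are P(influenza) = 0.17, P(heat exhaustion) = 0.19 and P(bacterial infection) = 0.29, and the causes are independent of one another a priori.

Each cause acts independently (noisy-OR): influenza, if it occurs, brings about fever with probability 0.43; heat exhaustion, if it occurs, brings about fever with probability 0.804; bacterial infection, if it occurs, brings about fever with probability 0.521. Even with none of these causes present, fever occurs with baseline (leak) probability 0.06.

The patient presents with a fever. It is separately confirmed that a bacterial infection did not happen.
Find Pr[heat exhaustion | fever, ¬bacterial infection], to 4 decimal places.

Pr[heat exhaustion | fever, ¬bacterial infection] ≈ 0.6018

Under noisy-OR, P(fever | causes) = 1 − (1−0.06)·∏(1−qᵢ) over the active causes.
Numerator (weight on configurations with heat exhaustion): 0.128645 + 0.028908 = 0.157553
Denominator P(fever | ¬bacterial infection): 0.06*0.83*0.81 + 0.81576*0.83*0.19 + 0.4642*0.17*0.81 + 0.894983*0.17*0.19 = 0.261811
Posterior = 0.157553 / 0.261811 ≈ 0.6018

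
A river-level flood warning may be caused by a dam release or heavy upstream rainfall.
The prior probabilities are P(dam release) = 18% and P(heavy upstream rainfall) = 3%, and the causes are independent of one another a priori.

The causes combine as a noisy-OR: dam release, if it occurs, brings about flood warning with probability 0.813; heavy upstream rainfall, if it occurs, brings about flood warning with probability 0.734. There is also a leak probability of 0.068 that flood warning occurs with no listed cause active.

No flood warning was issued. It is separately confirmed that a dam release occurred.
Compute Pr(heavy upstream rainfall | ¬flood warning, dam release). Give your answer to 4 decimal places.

Pr(heavy upstream rainfall | ¬flood warning, dam release) ≈ 0.0082

Under noisy-OR, P(flood warning | causes) = 1 − (1−0.068)·∏(1−qᵢ) over the active causes.
For the numerator, keep only heavy upstream rainfall=true terms: 0.04636×0.03 = 0.001391
The normalizing constant is 0.174284×0.97 + 0.04636×0.03 = 0.170446
Posterior = 0.001391 / 0.170446 ≈ 0.0082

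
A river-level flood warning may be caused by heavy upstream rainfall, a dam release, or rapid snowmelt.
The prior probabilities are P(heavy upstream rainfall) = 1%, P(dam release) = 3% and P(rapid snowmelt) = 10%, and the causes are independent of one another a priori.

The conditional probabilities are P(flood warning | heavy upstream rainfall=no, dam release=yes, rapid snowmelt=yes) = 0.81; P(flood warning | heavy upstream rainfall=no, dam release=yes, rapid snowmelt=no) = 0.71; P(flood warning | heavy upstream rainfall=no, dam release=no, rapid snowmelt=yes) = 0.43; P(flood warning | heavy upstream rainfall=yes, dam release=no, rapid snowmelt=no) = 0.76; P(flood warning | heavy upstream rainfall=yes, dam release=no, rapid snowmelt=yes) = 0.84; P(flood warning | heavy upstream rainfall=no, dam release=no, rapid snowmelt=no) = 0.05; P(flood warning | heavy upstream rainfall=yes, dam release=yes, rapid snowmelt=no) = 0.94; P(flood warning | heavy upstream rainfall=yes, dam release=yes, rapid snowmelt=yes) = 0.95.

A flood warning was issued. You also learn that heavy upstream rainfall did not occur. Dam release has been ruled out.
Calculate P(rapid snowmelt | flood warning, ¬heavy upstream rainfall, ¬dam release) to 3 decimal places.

P(rapid snowmelt | flood warning, ¬heavy upstream rainfall, ¬dam release) ≈ 0.489

Enumerate both values of rapid snowmelt and weight by the priors:
  P(flood warning | ¬heavy upstream rainfall, ¬dam release) = 0.05×0.9 + 0.43×0.1
        = 0.045000 + 0.043000 = 0.088000
Keeping only the rapid snowmelt-present terms gives 0.043000, so
  P(rapid snowmelt | flood warning, ¬heavy upstream rainfall, ¬dam release) = 0.043000 / 0.088000 ≈ 0.489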